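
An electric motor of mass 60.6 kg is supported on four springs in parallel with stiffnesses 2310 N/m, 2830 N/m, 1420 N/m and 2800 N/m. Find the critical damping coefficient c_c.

1510 N·s/m

Parallel springs add: k_eq = 2310 + 2830 + 1420 + 2800 = 9360 N/m.
c_c = 2√(k_eq·m) = 2√(9360 × 60.6) = 2 × 753.1 = 1506 N·s/m.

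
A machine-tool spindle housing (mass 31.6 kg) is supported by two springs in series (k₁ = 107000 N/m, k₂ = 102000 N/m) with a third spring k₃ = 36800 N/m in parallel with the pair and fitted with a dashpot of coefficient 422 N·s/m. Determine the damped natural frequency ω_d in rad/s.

Series pair: k_s = k₁k₂/(k₁+k₂) = (107000)(102000)/(107000 + 102000) = 52220 N/m. In parallel with k₃: k_eq = 52220 + 36800 = 89020 N/m.
ω_n = √(k_eq/m) = √(89020/31.6) = 53.08 rad/s.
Critical damping c_c = 2√(k_eq·m) = 2√(89020 × 31.6) = 3354 N·s/m, so ζ = c/c_c = 422/3354 = 0.1258.
ω_d = ω_n√(1 − ζ²) = 53.08 × √(1 − 0.0158) = 52.65 rad/s.

52.7 rad/s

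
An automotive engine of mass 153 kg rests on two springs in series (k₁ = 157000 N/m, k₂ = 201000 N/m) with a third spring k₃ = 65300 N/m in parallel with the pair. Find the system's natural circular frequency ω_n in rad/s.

31.7 rad/s

Series pair: k_s = k₁k₂/(k₁+k₂) = (157000)(201000)/(157000 + 201000) = 88150 N/m. In parallel with k₃: k_eq = 88150 + 65300 = 153400 N/m.
ω_n = √(k_eq/m) = √(153400/153) = √1003 = 31.67 rad/s.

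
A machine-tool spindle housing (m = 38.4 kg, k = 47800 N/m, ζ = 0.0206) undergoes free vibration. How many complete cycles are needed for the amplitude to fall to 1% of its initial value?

Logarithmic decrement δ = 2πζ/√(1 − ζ²) = 2π × 0.02060/√(1 − 0.000424) = 0.1295.
x_n/x₀ = e^(−nδ) ≤ 0.01; take ln: n ≥ ln(1/0.01)/δ = 4.605/0.1295 = 35.57.
So 36 complete cycles are required.

36 cycles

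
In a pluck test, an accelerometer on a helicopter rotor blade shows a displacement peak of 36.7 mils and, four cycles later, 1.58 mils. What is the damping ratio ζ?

0.124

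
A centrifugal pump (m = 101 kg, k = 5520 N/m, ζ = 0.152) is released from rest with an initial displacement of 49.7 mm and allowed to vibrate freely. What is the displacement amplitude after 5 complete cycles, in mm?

0.396 mm

Logarithmic decrement δ = 2πζ/√(1 − ζ²) = 2π × 0.1520/√(1 − 0.0231) = 0.9663.
After n cycles, x_n/x₀ = e^(−nδ), so x_5 = 49.7 × e^(−5 × 0.9663) = 49.7 × 0.007976 = 0.3964 mm.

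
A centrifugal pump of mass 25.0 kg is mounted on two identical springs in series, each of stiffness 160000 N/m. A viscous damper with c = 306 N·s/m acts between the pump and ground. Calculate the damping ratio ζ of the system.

Series springs: 1/k_eq = 2/160000, so k_eq = 160000/2 = 80000 N/m.
ω_n = √(k_eq/m) = √(80000/25.0) = 56.57 rad/s.
Critical damping c_c = 2√(k_eq·m) = 2√(80000 × 25.0) = 2828 N·s/m, so ζ = c/c_c = 306/2828 = 0.1082.

0.108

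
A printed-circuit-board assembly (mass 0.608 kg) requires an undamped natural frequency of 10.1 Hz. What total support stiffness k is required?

2450 N/m

ω_n = 2πf_n = 2π × 10.1 = 63.46 rad/s.
k = m·ω_n² = 0.608 × 63.46² = 0.608 × 4027 = 2449 N/m.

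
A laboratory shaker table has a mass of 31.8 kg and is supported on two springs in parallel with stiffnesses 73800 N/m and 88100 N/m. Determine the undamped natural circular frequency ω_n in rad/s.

71.4 rad/s

Parallel springs add: k_eq = 73800 + 88100 = 161900 N/m.
ω_n = √(k_eq/m) = √(161900/31.8) = √5091 = 71.35 rad/s.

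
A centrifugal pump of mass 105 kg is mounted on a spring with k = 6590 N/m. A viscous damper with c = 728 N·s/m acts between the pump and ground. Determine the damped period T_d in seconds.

ω_n = √(k/m) = √(6590/105) = 7.922 rad/s.
Critical damping c_c = 2√(k·m) = 2√(6590 × 105) = 1664 N·s/m, so ζ = c/c_c = 728/1664 = 0.4376.
ω_d = ω_n√(1 − ζ²) = 7.922 × √(1 − 0.191) = 7.123 rad/s.
T_d = 2π/ω_d = 0.8820 s.

0.882 s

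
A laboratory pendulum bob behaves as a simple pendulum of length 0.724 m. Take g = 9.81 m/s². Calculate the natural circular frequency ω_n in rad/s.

For a simple pendulum ω_n = √(g/L) = √(9.81/0.724) = √13.55 = 3.681 rad/s.

3.68 rad/s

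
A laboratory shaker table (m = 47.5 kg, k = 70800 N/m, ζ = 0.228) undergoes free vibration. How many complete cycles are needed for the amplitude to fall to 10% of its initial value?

Logarithmic decrement δ = 2πζ/√(1 − ζ²) = 2π × 0.2280/√(1 − 0.0520) = 1.471.
x_n/x₀ = e^(−nδ) ≤ 0.1; take ln: n ≥ ln(1/0.1)/δ = 2.303/1.471 = 1.565.
So 2 complete cycles are required.

2 cycles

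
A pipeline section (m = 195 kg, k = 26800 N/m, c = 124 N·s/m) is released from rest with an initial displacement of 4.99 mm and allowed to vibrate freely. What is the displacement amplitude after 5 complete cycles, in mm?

2.13 mm

ζ = c/(2√(km)) = 124/(2√(26800 × 195)) = 124/4572 = 0.02712.
Logarithmic decrement δ = 2πζ/√(1 − ζ²) = 2π × 0.02712/√(1 − 0.000736) = 0.1705.
After n cycles, x_n/x₀ = e^(−nδ), so x_5 = 4.99 × e^(−5 × 0.1705) = 4.99 × 0.4264 = 2.128 mm.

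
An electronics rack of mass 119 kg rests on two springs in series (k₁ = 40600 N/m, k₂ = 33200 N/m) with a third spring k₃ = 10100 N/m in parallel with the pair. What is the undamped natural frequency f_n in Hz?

2.46 Hz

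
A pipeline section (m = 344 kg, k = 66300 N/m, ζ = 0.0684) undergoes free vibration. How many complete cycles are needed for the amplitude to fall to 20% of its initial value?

Logarithmic decrement δ = 2πζ/√(1 − ζ²) = 2π × 0.06840/√(1 − 0.00468) = 0.4308.
x_n/x₀ = e^(−nδ) ≤ 0.2; take ln: n ≥ ln(1/0.2)/δ = 1.609/0.4308 = 3.736.
So 4 complete cycles are required.

4 cycles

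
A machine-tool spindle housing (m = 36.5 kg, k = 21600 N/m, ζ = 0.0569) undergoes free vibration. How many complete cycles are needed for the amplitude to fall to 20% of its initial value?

5 cycles

Logarithmic decrement δ = 2πζ/√(1 − ζ²) = 2π × 0.05690/√(1 − 0.00324) = 0.3581.
x_n/x₀ = e^(−nδ) ≤ 0.2; take ln: n ≥ ln(1/0.2)/δ = 1.609/0.3581 = 4.494.
So 5 complete cycles are required.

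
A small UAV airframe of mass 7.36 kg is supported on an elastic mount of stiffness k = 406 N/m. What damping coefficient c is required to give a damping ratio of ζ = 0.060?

6.56 N·s/m

c_c = 2√(k·m) = 2√(406.0 × 7.36) = 109.3 N·s/m.
c = ζ·c_c = 0.060 × 109.3 = 6.560 N·s/m.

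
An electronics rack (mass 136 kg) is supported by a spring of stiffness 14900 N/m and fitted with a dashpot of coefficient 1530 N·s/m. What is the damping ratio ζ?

0.537

ω_n = √(k/m) = √(14900/136) = 10.47 rad/s.
Critical damping c_c = 2√(k·m) = 2√(14900 × 136) = 2847 N·s/m, so ζ = c/c_c = 1530/2847 = 0.5374.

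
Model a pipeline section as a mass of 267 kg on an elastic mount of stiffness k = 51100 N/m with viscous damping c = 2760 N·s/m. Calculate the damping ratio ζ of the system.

0.374

ω_n = √(k/m) = √(51100/267) = 13.83 rad/s.
Critical damping c_c = 2√(k·m) = 2√(51100 × 267) = 7387 N·s/m, so ζ = c/c_c = 2760/7387 = 0.3736.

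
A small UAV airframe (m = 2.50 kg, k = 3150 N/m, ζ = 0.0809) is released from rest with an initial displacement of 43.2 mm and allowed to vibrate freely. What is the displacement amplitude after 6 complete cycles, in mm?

2.03 mm

Logarithmic decrement δ = 2πζ/√(1 − ζ²) = 2π × 0.08090/√(1 − 0.00654) = 0.5100.
After n cycles, x_n/x₀ = e^(−nδ), so x_6 = 43.2 × e^(−6 × 0.5100) = 43.2 × 0.04689 = 2.026 mm.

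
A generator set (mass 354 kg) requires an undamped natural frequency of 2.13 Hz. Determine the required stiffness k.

ω_n = 2πf_n = 2π × 2.13 = 13.38 rad/s.
k = m·ω_n² = 354 × 13.38² = 354 × 179.1 = 63400 N/m.

63400 N/m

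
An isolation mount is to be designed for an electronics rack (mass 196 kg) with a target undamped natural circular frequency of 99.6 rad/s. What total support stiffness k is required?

1940000 N/m

k = m·ω_n² = 196 × 99.60² = 196 × 9920 = 1944000 N/m.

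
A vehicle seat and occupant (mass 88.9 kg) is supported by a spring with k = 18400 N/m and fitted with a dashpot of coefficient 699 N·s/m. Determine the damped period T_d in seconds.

0.454 s

ω_n = √(k/m) = √(18400/88.9) = 14.39 rad/s.
Critical damping c_c = 2√(k·m) = 2√(18400 × 88.9) = 2558 N·s/m, so ζ = c/c_c = 699/2558 = 0.2733.
ω_d = ω_n√(1 − ζ²) = 14.39 × √(1 − 0.0747) = 13.84 rad/s.
T_d = 2π/ω_d = 0.4540 s.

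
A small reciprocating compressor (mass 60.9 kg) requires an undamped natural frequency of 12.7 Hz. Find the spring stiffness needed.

388000 N/m

ω_n = 2πf_n = 2π × 12.7 = 79.80 rad/s.
k = m·ω_n² = 60.9 × 79.80² = 60.9 × 6367 = 387800 N/m.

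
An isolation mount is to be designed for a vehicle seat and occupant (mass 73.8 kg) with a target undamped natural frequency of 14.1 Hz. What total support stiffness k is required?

ω_n = 2πf_n = 2π × 14.1 = 88.59 rad/s.
k = m·ω_n² = 73.8 × 88.59² = 73.8 × 7849 = 579200 N/m.

579000 N/m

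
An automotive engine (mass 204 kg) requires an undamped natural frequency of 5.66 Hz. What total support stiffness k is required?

258000 N/m

ω_n = 2πf_n = 2π × 5.66 = 35.56 rad/s.
k = m·ω_n² = 204 × 35.56² = 204 × 1265 = 258000 N/m.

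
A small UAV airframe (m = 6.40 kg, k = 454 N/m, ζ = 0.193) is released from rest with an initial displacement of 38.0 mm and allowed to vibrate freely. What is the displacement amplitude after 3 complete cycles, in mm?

0.932 mm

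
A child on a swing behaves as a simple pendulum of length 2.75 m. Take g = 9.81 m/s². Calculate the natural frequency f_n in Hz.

For a simple pendulum ω_n = √(g/L) = √(9.81/2.75) = √3.567 = 1.889 rad/s.
f_n = ω_n/(2π) = 1.889/6.283 = 0.3006 Hz.

0.301 Hz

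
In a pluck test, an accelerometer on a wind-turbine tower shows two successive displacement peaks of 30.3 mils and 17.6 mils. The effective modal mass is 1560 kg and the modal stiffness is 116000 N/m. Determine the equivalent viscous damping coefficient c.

Logarithmic decrement δ = (1/n)·ln(x₀/x_n) = (1/1)·ln(30.3/17.6) = (1/1)·ln(1.722) = 0.5432.
ζ = δ/√(4π² + δ²) = 0.5432/√(39.48 + 0.295) = 0.5432/6.307 = 0.08614.
c = ζ · 2√(km) = 0.08614 × 2√(116000 × 1560) = 0.08614 × 26900 = 2318 N·s/m.

2320 N·s/m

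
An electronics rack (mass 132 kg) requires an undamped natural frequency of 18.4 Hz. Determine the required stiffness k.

ω_n = 2πf_n = 2π × 18.4 = 115.6 rad/s.
k = m·ω_n² = 132 × 115.6² = 132 × 13370 = 1764000 N/m.

1760000 N/m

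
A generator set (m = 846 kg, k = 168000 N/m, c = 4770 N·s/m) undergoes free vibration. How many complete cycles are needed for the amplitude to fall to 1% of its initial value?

4 cycles

ζ = c/(2√(km)) = 4770/(2√(168000 × 846)) = 4770/23840 = 0.2001.
Logarithmic decrement δ = 2πζ/√(1 − ζ²) = 2π × 0.2001/√(1 − 0.0400) = 1.283.
x_n/x₀ = e^(−nδ) ≤ 0.01; take ln: n ≥ ln(1/0.01)/δ = 4.605/1.283 = 3.590.
So 4 complete cycles are required.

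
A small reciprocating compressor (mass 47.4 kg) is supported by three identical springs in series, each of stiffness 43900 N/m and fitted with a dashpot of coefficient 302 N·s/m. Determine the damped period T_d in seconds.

0.364 s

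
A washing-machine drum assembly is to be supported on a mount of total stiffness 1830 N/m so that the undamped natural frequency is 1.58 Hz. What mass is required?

18.6 kg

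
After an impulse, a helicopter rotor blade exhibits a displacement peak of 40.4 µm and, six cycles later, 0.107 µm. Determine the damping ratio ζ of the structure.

0.155

Logarithmic decrement δ = (1/n)·ln(x₀/x_n) = (1/6)·ln(40.4/0.107) = (1/6)·ln(377.6) = 0.9890.
ζ = δ/√(4π² + δ²) = 0.9890/√(39.48 + 0.978) = 0.9890/6.361 = 0.1555.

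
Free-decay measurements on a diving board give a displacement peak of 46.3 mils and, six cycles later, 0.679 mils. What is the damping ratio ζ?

0.111

Logarithmic decrement δ = (1/n)·ln(x₀/x_n) = (1/6)·ln(46.3/0.679) = (1/6)·ln(68.19) = 0.7037.
ζ = δ/√(4π² + δ²) = 0.7037/√(39.48 + 0.495) = 0.7037/6.322 = 0.1113.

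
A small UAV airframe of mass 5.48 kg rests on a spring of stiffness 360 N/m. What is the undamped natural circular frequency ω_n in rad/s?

8.11 rad/s

ω_n = √(k/m) = √(360.0/5.48) = √65.69 = 8.105 rad/s.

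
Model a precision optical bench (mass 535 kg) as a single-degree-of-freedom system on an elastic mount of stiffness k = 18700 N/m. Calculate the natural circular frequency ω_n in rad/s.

5.91 rad/s

ω_n = √(k/m) = √(18700/535) = √34.95 = 5.912 rad/s.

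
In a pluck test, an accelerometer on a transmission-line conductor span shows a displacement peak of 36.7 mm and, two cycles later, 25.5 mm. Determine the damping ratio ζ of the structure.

0.0290

Logarithmic decrement δ = (1/n)·ln(x₀/x_n) = (1/2)·ln(36.7/25.5) = (1/2)·ln(1.439) = 0.1820.
ζ = δ/√(4π² + δ²) = 0.1820/√(39.48 + 0.0331) = 0.1820/6.286 = 0.02896.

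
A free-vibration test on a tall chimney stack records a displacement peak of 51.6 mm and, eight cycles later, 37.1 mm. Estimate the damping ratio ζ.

Logarithmic decrement δ = (1/n)·ln(x₀/x_n) = (1/8)·ln(51.6/37.1) = (1/8)·ln(1.391) = 0.04124.
ζ = δ/√(4π² + δ²) = 0.04124/√(39.48 + 0.00170) = 0.04124/6.283 = 0.006563.

0.00656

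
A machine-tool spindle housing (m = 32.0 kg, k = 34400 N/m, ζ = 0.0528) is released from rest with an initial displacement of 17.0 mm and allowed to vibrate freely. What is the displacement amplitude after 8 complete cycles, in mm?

Logarithmic decrement δ = 2πζ/√(1 − ζ²) = 2π × 0.05280/√(1 − 0.00279) = 0.3322.
After n cycles, x_n/x₀ = e^(−nδ), so x_8 = 17.0 × e^(−8 × 0.3322) = 17.0 × 0.07011 = 1.192 mm.

1.19 mm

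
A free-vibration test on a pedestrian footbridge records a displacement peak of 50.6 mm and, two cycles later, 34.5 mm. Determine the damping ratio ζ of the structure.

Logarithmic decrement δ = (1/n)·ln(x₀/x_n) = (1/2)·ln(50.6/34.5) = (1/2)·ln(1.467) = 0.1915.
ζ = δ/√(4π² + δ²) = 0.1915/√(39.48 + 0.0367) = 0.1915/6.286 = 0.03046.

0.0305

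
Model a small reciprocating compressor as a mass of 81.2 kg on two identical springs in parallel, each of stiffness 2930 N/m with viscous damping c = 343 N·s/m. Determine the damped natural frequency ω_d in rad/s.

8.23 rad/s

Parallel springs add: k_eq = 2 × 2930 = 5860 N/m.
ω_n = √(k_eq/m) = √(5860/81.2) = 8.495 rad/s.
Critical damping c_c = 2√(k_eq·m) = 2√(5860 × 81.2) = 1380 N·s/m, so ζ = c/c_c = 343/1380 = 0.2486.
ω_d = ω_n√(1 − ζ²) = 8.495 × √(1 − 0.0618) = 8.228 rad/s.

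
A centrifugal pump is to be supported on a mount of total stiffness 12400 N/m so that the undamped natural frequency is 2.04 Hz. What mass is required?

ω_n = 2πf_n = 2π × 2.04 = 12.82 rad/s.
m = k/ω_n² = 12400/12.82² = 12400/164.3 = 75.47 kg.

75.5 kg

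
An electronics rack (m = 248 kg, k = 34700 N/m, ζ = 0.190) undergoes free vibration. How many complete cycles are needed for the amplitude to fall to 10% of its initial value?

Logarithmic decrement δ = 2πζ/√(1 − ζ²) = 2π × 0.1900/√(1 − 0.0361) = 1.216.
x_n/x₀ = e^(−nδ) ≤ 0.1; take ln: n ≥ ln(1/0.1)/δ = 2.303/1.216 = 1.894.
So 2 complete cycles are required.

2 cycles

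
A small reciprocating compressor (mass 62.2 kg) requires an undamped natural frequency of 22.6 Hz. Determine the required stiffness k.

1250000 N/m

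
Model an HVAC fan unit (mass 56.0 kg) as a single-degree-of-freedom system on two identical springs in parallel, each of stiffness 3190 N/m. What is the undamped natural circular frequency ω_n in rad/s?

Parallel springs add: k_eq = 2 × 3190 = 6380 N/m.
ω_n = √(k_eq/m) = √(6380/56.0) = √113.9 = 10.67 rad/s.

10.7 rad/s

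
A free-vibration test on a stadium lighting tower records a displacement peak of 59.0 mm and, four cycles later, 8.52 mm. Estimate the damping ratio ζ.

0.0768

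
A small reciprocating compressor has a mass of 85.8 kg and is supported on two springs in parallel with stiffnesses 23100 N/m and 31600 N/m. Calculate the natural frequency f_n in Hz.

Parallel springs add: k_eq = 23100 + 31600 = 54700 N/m.
ω_n = √(k_eq/m) = √(54700/85.8) = √637.5 = 25.25 rad/s.
f_n = ω_n/(2π) = 25.25/6.283 = 4.019 Hz.

4.02 Hz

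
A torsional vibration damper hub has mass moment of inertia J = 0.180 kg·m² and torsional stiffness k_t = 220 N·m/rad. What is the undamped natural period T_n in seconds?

ω_n = √(k_t/J) = √(220/0.180) = √1222 = 34.96 rad/s.
T_n = 2π/ω_n = 6.283/34.96 = 0.1797 s.

0.180 s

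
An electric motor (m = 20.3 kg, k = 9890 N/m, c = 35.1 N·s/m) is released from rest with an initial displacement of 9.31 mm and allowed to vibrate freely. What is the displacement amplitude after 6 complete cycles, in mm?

2.12 mm

ζ = c/(2√(km)) = 35.1/(2√(9890 × 20.3)) = 35.1/896.1 = 0.03917.
Logarithmic decrement δ = 2πζ/√(1 − ζ²) = 2π × 0.03917/√(1 − 0.00153) = 0.2463.
After n cycles, x_n/x₀ = e^(−nδ), so x_6 = 9.31 × e^(−6 × 0.2463) = 9.31 × 0.2282 = 2.124 mm.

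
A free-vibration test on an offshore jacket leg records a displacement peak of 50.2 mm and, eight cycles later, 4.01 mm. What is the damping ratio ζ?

0.0502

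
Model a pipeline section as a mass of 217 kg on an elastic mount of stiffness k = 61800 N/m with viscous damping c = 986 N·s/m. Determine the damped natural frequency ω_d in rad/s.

16.7 rad/s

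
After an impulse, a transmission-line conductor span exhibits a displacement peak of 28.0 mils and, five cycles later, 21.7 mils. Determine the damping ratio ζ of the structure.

0.00811

Logarithmic decrement δ = (1/n)·ln(x₀/x_n) = (1/5)·ln(28.0/21.7) = (1/5)·ln(1.290) = 0.05098.
ζ = δ/√(4π² + δ²) = 0.05098/√(39.48 + 0.00260) = 0.05098/6.283 = 0.008113.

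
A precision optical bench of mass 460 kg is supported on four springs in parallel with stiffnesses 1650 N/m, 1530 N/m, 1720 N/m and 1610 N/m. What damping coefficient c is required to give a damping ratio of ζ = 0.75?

2600 N·s/m

Parallel springs add: k_eq = 1650 + 1530 + 1720 + 1610 = 6510 N/m.
c_c = 2√(k_eq·m) = 2√(6510 × 460) = 3461 N·s/m.
c = ζ·c_c = 0.75 × 3461 = 2596 N·s/m.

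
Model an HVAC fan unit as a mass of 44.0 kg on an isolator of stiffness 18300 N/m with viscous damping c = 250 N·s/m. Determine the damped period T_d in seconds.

0.311 s

ω_n = √(k/m) = √(18300/44.0) = 20.39 rad/s.
Critical damping c_c = 2√(k·m) = 2√(18300 × 44.0) = 1795 N·s/m, so ζ = c/c_c = 250/1795 = 0.1393.
ω_d = ω_n√(1 − ζ²) = 20.39 × √(1 − 0.0194) = 20.20 rad/s.
T_d = 2π/ω_d = 0.3111 s.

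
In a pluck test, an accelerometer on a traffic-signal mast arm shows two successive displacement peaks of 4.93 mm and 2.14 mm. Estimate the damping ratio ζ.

Logarithmic decrement δ = (1/n)·ln(x₀/x_n) = (1/1)·ln(4.93/2.14) = (1/1)·ln(2.304) = 0.8345.
ζ = δ/√(4π² + δ²) = 0.8345/√(39.48 + 0.696) = 0.8345/6.338 = 0.1317.

0.132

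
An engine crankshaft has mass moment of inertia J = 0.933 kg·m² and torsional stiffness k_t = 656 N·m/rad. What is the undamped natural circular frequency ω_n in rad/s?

ω_n = √(k_t/J) = √(656/0.933) = √703.1 = 26.52 rad/s.

26.5 rad/s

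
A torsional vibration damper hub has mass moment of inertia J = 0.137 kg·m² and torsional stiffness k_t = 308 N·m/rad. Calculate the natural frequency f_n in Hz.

7.55 Hz

ω_n = √(k_t/J) = √(308/0.137) = √2248 = 47.41 rad/s.
f_n = ω_n/(2π) = 47.41/6.283 = 7.546 Hz.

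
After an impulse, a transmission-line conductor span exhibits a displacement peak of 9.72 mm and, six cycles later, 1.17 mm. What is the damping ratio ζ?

0.0561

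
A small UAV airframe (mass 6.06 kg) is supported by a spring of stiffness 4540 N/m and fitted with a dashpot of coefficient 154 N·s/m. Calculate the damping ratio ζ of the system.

0.464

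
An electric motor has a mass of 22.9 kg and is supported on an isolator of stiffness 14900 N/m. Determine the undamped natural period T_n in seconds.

0.246 s

ω_n = √(k/m) = √(14900/22.9) = √650.7 = 25.51 rad/s.
T_n = 2π/ω_n = 6.283/25.51 = 0.2463 s.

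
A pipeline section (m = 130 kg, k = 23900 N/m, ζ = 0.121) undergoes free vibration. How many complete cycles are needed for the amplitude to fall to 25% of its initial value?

2 cycles

Logarithmic decrement δ = 2πζ/√(1 − ζ²) = 2π × 0.1210/√(1 − 0.0146) = 0.7659.
x_n/x₀ = e^(−nδ) ≤ 0.25; take ln: n ≥ ln(1/0.25)/δ = 1.386/0.7659 = 1.810.
So 2 complete cycles are required.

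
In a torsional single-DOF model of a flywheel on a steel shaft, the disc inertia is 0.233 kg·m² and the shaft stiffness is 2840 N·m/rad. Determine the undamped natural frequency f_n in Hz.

17.6 Hz

ω_n = √(k_t/J) = √(2840/0.233) = √12190 = 110.4 rad/s.
f_n = ω_n/(2π) = 110.4/6.283 = 17.57 Hz.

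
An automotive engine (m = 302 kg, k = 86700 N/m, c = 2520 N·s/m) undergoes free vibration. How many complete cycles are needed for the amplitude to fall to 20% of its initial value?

ζ = c/(2√(km)) = 2520/(2√(86700 × 302)) = 2520/10230 = 0.2462.
Logarithmic decrement δ = 2πζ/√(1 − ζ²) = 2π × 0.2462/√(1 − 0.0606) = 1.596.
x_n/x₀ = e^(−nδ) ≤ 0.2; take ln: n ≥ ln(1/0.2)/δ = 1.609/1.596 = 1.008.
So 2 complete cycles are required.

2 cycles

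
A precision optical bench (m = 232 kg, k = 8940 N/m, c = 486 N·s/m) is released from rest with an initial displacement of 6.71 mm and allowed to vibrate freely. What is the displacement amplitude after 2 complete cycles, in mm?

ζ = c/(2√(km)) = 486/(2√(8940 × 232)) = 486/2880 = 0.1687.
Logarithmic decrement δ = 2πζ/√(1 − ζ²) = 2π × 0.1687/√(1 − 0.0285) = 1.076.
After n cycles, x_n/x₀ = e^(−nδ), so x_2 = 6.71 × e^(−2 × 1.076) = 6.71 × 0.1163 = 0.7807 mm.

0.781 mm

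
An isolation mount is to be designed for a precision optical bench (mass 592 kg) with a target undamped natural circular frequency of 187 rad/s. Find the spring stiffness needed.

20700000 N/m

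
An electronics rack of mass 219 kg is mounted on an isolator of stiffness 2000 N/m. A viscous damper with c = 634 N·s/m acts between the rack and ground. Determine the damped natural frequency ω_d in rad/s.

2.65 rad/s

ω_n = √(k/m) = √(2000/219) = 3.022 rad/s.
Critical damping c_c = 2√(k·m) = 2√(2000 × 219) = 1324 N·s/m, so ζ = c/c_c = 634/1324 = 0.4790.
ω_d = ω_n√(1 − ζ²) = 3.022 × √(1 − 0.229) = 2.653 rad/s.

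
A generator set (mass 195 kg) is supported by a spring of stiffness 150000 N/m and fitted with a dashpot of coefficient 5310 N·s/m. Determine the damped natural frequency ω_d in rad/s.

24.2 rad/s

ω_n = √(k/m) = √(150000/195) = 27.74 rad/s.
Critical damping c_c = 2√(k·m) = 2√(150000 × 195) = 10820 N·s/m, so ζ = c/c_c = 5310/10820 = 0.4909.
ω_d = ω_n√(1 − ζ²) = 27.74 × √(1 − 0.241) = 24.16 rad/s.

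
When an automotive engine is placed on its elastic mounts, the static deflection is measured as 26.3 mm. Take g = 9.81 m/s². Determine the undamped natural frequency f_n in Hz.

ω_n = √(g/δ_st) = √(9.81/0.0263) = √373.0 = 19.31 rad/s.
f_n = ω_n/(2π) = 19.31/6.283 = 3.074 Hz.

3.07 Hz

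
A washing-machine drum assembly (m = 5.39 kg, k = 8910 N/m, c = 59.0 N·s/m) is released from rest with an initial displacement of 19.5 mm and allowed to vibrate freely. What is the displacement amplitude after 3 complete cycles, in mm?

ζ = c/(2√(km)) = 59.0/(2√(8910 × 5.39)) = 59.0/438.3 = 0.1346.
Logarithmic decrement δ = 2πζ/√(1 − ζ²) = 2π × 0.1346/√(1 − 0.0181) = 0.8536.
After n cycles, x_n/x₀ = e^(−nδ), so x_3 = 19.5 × e^(−3 × 0.8536) = 19.5 × 0.07725 = 1.506 mm.

1.51 mm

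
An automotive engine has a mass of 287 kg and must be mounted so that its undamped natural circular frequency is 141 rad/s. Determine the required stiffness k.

5710000 N/m

k = m·ω_n² = 287 × 141.0² = 287 × 19880 = 5706000 N/m.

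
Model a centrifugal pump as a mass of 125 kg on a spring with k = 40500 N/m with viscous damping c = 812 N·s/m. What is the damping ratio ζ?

ω_n = √(k/m) = √(40500/125) = 18.00 rad/s.
Critical damping c_c = 2√(k·m) = 2√(40500 × 125) = 4500 N·s/m, so ζ = c/c_c = 812/4500 = 0.1804.

0.180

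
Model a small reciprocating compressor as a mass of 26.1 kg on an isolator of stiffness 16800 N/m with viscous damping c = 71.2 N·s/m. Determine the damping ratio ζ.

ω_n = √(k/m) = √(16800/26.1) = 25.37 rad/s.
Critical damping c_c = 2√(k·m) = 2√(16800 × 26.1) = 1324 N·s/m, so ζ = c/c_c = 71.2/1324 = 0.05376.

0.0538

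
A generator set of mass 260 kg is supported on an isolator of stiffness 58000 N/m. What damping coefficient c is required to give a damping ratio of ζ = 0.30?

c_c = 2√(k·m) = 2√(58000 × 260) = 7767 N·s/m.
c = ζ·c_c = 0.30 × 7767 = 2330 N·s/m.

2330 N·s/m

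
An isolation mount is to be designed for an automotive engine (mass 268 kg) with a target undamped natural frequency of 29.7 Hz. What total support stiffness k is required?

ω_n = 2πf_n = 2π × 29.7 = 186.6 rad/s.
k = m·ω_n² = 268 × 186.6² = 268 × 34820 = 9333000 N/m.

9330000 N/m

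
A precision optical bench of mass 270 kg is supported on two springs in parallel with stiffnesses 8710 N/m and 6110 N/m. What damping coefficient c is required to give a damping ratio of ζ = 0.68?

2720 N·s/m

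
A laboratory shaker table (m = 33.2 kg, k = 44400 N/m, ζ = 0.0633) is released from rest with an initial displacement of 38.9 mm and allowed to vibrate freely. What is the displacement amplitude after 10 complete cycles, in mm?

0.723 mm

Logarithmic decrement δ = 2πζ/√(1 − ζ²) = 2π × 0.06330/√(1 − 0.00401) = 0.3985.
After n cycles, x_n/x₀ = e^(−nδ), so x_10 = 38.9 × e^(−10 × 0.3985) = 38.9 × 0.01859 = 0.7231 mm.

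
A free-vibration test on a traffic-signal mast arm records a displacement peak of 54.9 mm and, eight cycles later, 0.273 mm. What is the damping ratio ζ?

Logarithmic decrement δ = (1/n)·ln(x₀/x_n) = (1/8)·ln(54.9/0.273) = (1/8)·ln(201.1) = 0.6630.
ζ = δ/√(4π² + δ²) = 0.6630/√(39.48 + 0.440) = 0.6630/6.318 = 0.1049.

0.105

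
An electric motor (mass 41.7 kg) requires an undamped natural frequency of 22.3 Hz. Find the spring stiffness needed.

819000 N/m

ω_n = 2πf_n = 2π × 22.3 = 140.1 rad/s.
k = m·ω_n² = 41.7 × 140.1² = 41.7 × 19630 = 818700 N/m.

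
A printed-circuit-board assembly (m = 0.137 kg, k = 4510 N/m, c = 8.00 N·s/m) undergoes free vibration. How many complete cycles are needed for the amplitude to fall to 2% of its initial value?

4 cycles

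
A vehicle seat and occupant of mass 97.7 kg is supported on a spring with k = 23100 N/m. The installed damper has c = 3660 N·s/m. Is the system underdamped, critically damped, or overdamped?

overdamped

c_c = 2√(k·m) = 3005 N·s/m; ζ = c/c_c = 3660/3005 = 1.22.
Since ζ > 1 the system is overdamped.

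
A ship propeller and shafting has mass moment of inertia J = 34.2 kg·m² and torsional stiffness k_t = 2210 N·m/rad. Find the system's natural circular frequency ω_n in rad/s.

ω_n = √(k_t/J) = √(2210/34.2) = √64.62 = 8.039 rad/s.

8.04 rad/s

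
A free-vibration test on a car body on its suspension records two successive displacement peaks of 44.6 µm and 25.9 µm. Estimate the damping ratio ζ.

0.0862

Logarithmic decrement δ = (1/n)·ln(x₀/x_n) = (1/1)·ln(44.6/25.9) = (1/1)·ln(1.722) = 0.5435.
ζ = δ/√(4π² + δ²) = 0.5435/√(39.48 + 0.295) = 0.5435/6.307 = 0.08618.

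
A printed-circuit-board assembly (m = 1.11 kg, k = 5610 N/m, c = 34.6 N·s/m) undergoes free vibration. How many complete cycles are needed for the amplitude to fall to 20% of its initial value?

2 cycles

ζ = c/(2√(km)) = 34.6/(2√(5610 × 1.11)) = 34.6/157.8 = 0.2192.
Logarithmic decrement δ = 2πζ/√(1 − ζ²) = 2π × 0.2192/√(1 − 0.0481) = 1.412.
x_n/x₀ = e^(−nδ) ≤ 0.2; take ln: n ≥ ln(1/0.2)/δ = 1.609/1.412 = 1.140.
So 2 complete cycles are required.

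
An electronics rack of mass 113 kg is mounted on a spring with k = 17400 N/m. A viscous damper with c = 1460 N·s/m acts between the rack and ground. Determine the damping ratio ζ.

0.521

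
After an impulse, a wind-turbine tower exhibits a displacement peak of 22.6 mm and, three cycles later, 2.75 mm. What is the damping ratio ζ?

0.111

Logarithmic decrement δ = (1/n)·ln(x₀/x_n) = (1/3)·ln(22.6/2.75) = (1/3)·ln(8.218) = 0.7021.
ζ = δ/√(4π² + δ²) = 0.7021/√(39.48 + 0.493) = 0.7021/6.322 = 0.1111.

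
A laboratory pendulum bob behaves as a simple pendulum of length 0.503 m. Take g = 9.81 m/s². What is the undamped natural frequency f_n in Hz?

For a simple pendulum ω_n = √(g/L) = √(9.81/0.503) = √19.50 = 4.416 rad/s.
f_n = ω_n/(2π) = 4.416/6.283 = 0.7029 Hz.

0.703 Hz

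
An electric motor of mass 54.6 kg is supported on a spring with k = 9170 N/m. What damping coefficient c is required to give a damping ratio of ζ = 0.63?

c_c = 2√(k·m) = 2√(9170 × 54.6) = 1415 N·s/m.
c = ζ·c_c = 0.63 × 1415 = 891.6 N·s/m.

892 N·s/m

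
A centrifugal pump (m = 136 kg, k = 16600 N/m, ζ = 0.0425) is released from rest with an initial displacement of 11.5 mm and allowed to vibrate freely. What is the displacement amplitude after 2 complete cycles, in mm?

Logarithmic decrement δ = 2πζ/√(1 − ζ²) = 2π × 0.04250/√(1 − 0.00181) = 0.2673.
After n cycles, x_n/x₀ = e^(−nδ), so x_2 = 11.5 × e^(−2 × 0.2673) = 11.5 × 0.5859 = 6.738 mm.

6.74 mm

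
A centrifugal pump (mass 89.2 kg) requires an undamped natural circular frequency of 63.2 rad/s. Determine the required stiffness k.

k = m·ω_n² = 89.2 × 63.20² = 89.2 × 3994 = 356300 N/m.

356000 N/m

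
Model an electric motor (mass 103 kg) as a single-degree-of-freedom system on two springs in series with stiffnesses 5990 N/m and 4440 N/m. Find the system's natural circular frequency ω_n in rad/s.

Series springs: 1/k_eq = 1/5990 + 1/4440 = 0.0003922, so k_eq = 2550 N/m.
ω_n = √(k_eq/m) = √(2550/103) = √24.76 = 4.976 rad/s.

4.98 rad/s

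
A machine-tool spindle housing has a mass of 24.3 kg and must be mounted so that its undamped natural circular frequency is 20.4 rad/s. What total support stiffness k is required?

k = m·ω_n² = 24.3 × 20.40² = 24.3 × 416.2 = 10110 N/m.

10100 N/m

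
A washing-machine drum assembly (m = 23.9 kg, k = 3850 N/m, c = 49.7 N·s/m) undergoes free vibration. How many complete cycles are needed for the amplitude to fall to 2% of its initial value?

ζ = c/(2√(km)) = 49.7/(2√(3850 × 23.9)) = 49.7/606.7 = 0.08192.
Logarithmic decrement δ = 2πζ/√(1 − ζ²) = 2π × 0.08192/√(1 − 0.00671) = 0.5165.
x_n/x₀ = e^(−nδ) ≤ 0.02; take ln: n ≥ ln(1/0.02)/δ = 3.912/0.5165 = 7.575.
So 8 complete cycles are required.

8 cycles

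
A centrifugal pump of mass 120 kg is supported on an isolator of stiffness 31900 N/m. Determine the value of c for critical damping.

3910 N·s/m

c_c = 2√(k·m) = 2√(31900 × 120) = 2 × 1957 = 3913 N·s/m.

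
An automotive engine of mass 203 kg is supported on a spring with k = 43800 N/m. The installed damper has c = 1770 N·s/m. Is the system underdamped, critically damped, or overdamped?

underdamped

c_c = 2√(k·m) = 5964 N·s/m; ζ = c/c_c = 1770/5964 = 0.297.
Since ζ < 1 the system is underdamped.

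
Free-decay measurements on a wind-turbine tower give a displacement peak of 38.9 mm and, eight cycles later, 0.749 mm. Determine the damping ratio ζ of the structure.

0.0783

Logarithmic decrement δ = (1/n)·ln(x₀/x_n) = (1/8)·ln(38.9/0.749) = (1/8)·ln(51.94) = 0.4938.
ζ = δ/√(4π² + δ²) = 0.4938/√(39.48 + 0.244) = 0.4938/6.303 = 0.07834.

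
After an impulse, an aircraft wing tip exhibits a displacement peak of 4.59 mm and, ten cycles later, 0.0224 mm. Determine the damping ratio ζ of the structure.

0.0844

Logarithmic decrement δ = (1/n)·ln(x₀/x_n) = (1/10)·ln(4.59/0.0224) = (1/10)·ln(204.9) = 0.5323.
ζ = δ/√(4π² + δ²) = 0.5323/√(39.48 + 0.283) = 0.5323/6.306 = 0.08441.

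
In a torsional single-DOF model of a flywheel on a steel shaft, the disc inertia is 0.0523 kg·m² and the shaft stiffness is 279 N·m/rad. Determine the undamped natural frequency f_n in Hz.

ω_n = √(k_t/J) = √(279/0.0523) = √5335 = 73.04 rad/s.
f_n = ω_n/(2π) = 73.04/6.283 = 11.62 Hz.

11.6 Hz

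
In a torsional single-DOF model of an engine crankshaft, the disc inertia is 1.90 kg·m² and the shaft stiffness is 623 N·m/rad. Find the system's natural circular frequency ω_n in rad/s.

18.1 rad/s

ω_n = √(k_t/J) = √(623/1.90) = √327.9 = 18.11 rad/s.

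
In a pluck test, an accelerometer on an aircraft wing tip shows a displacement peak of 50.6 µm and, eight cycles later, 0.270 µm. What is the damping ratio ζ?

0.104

Logarithmic decrement δ = (1/n)·ln(x₀/x_n) = (1/8)·ln(50.6/0.270) = (1/8)·ln(187.4) = 0.6542.
ζ = δ/√(4π² + δ²) = 0.6542/√(39.48 + 0.428) = 0.6542/6.317 = 0.1036.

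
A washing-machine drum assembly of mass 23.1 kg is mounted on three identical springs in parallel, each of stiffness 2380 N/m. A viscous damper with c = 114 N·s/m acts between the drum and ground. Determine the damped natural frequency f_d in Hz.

2.77 Hz

Parallel springs add: k_eq = 3 × 2380 = 7140 N/m.
ω_n = √(k_eq/m) = √(7140/23.1) = 17.58 rad/s.
Critical damping c_c = 2√(k_eq·m) = 2√(7140 × 23.1) = 812.2 N·s/m, so ζ = c/c_c = 114/812.2 = 0.1404.
ω_d = ω_n√(1 − ζ²) = 17.58 × √(1 − 0.0197) = 17.41 rad/s.
f_d = ω_d/(2π) = 2.770 Hz.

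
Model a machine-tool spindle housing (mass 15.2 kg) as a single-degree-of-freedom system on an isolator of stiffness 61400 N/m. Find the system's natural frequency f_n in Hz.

ω_n = √(k/m) = √(61400/15.2) = √4039 = 63.56 rad/s.
f_n = ω_n/(2π) = 63.56/6.283 = 10.12 Hz.

10.1 Hz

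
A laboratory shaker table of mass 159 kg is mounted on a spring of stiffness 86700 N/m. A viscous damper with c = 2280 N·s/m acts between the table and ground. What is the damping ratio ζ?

0.307

ω_n = √(k/m) = √(86700/159) = 23.35 rad/s.
Critical damping c_c = 2√(k·m) = 2√(86700 × 159) = 7426 N·s/m, so ζ = c/c_c = 2280/7426 = 0.3070.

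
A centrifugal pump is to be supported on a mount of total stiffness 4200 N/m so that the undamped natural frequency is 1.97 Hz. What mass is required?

ω_n = 2πf_n = 2π × 1.97 = 12.38 rad/s.
m = k/ω_n² = 4200/12.38² = 4200/153.2 = 27.41 kg.

27.4 kg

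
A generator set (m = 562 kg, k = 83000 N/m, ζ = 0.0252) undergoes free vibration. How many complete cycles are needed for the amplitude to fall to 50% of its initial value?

Logarithmic decrement δ = 2πζ/√(1 − ζ²) = 2π × 0.02520/√(1 − 0.000635) = 0.1584.
x_n/x₀ = e^(−nδ) ≤ 0.5; take ln: n ≥ ln(1/0.5)/δ = 0.6931/0.1584 = 4.376.
So 5 complete cycles are required.

5 cycles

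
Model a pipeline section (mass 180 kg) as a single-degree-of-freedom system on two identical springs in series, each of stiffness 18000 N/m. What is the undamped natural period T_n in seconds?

0.889 s

Series springs: 1/k_eq = 2/18000, so k_eq = 18000/2 = 9000 N/m.
ω_n = √(k_eq/m) = √(9000/180) = √50.00 = 7.071 rad/s.
T_n = 2π/ω_n = 6.283/7.071 = 0.8886 s.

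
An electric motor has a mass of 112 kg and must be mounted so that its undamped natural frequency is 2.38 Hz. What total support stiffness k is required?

ω_n = 2πf_n = 2π × 2.38 = 14.95 rad/s.
k = m·ω_n² = 112 × 14.95² = 112 × 223.6 = 25050 N/m.

25000 N/m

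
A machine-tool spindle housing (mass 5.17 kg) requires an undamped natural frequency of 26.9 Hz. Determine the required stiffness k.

ω_n = 2πf_n = 2π × 26.9 = 169.0 rad/s.
k = m·ω_n² = 5.17 × 169.0² = 5.17 × 28570 = 147700 N/m.

148000 N/m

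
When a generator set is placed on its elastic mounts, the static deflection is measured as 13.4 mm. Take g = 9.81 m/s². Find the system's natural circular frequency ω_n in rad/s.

ω_n = √(g/δ_st) = √(9.81/0.0134) = √732.1 = 27.06 rad/s.

27.1 rad/s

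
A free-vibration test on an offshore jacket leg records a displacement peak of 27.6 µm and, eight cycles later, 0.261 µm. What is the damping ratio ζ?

0.0923

Logarithmic decrement δ = (1/n)·ln(x₀/x_n) = (1/8)·ln(27.6/0.261) = (1/8)·ln(105.7) = 0.5826.
ζ = δ/√(4π² + δ²) = 0.5826/√(39.48 + 0.339) = 0.5826/6.310 = 0.09233.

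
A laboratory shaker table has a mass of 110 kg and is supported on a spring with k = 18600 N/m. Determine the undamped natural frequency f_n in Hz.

ω_n = √(k/m) = √(18600/110) = √169.1 = 13.00 rad/s.
f_n = ω_n/(2π) = 13.00/6.283 = 2.070 Hz.

2.07 Hz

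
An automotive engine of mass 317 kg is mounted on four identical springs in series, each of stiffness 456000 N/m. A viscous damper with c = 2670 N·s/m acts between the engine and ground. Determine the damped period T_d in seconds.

0.340 s

Series springs: 1/k_eq = 4/456000, so k_eq = 456000/4 = 114000 N/m.
ω_n = √(k_eq/m) = √(114000/317) = 18.96 rad/s.
Critical damping c_c = 2√(k_eq·m) = 2√(114000 × 317) = 12020 N·s/m, so ζ = c/c_c = 2670/12020 = 0.2221.
ω_d = ω_n√(1 − ζ²) = 18.96 × √(1 − 0.0493) = 18.49 rad/s.
T_d = 2π/ω_d = 0.3398 s.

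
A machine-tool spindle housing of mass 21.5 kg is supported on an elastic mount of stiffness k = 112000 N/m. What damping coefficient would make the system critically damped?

3100 N·s/m

c_c = 2√(k·m) = 2√(112000 × 21.5) = 2 × 1552 = 3104 N·s/m.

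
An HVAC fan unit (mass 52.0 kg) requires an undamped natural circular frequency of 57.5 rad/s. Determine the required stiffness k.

172000 N/m

k = m·ω_n² = 52.0 × 57.50² = 52.0 × 3306 = 171900 N/m.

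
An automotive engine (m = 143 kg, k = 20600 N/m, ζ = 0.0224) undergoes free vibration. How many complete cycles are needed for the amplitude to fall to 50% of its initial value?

5 cycles

Logarithmic decrement δ = 2πζ/√(1 − ζ²) = 2π × 0.02240/√(1 − 0.000502) = 0.1408.
x_n/x₀ = e^(−nδ) ≤ 0.5; take ln: n ≥ ln(1/0.5)/δ = 0.6931/0.1408 = 4.924.
So 5 complete cycles are required.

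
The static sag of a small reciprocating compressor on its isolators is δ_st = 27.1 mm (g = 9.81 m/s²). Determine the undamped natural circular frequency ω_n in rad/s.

ω_n = √(g/δ_st) = √(9.81/0.0271) = √362.0 = 19.03 rad/s.

19.0 rad/s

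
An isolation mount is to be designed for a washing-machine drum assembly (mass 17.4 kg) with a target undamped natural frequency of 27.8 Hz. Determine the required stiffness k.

531000 N/m

ω_n = 2πf_n = 2π × 27.8 = 174.7 rad/s.
k = m·ω_n² = 17.4 × 174.7² = 17.4 × 30510 = 530900 N/m.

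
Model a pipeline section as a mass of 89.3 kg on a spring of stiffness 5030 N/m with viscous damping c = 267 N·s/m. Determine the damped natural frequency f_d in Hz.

1.17 Hz

ω_n = √(k/m) = √(5030/89.3) = 7.505 rad/s.
Critical damping c_c = 2√(k·m) = 2√(5030 × 89.3) = 1340 N·s/m, so ζ = c/c_c = 267/1340 = 0.1992.
ω_d = ω_n√(1 − ζ²) = 7.505 × √(1 − 0.0397) = 7.355 rad/s.
f_d = ω_d/(2π) = 1.171 Hz.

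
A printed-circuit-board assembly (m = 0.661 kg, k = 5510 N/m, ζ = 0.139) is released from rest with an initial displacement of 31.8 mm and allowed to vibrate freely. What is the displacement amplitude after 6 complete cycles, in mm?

Logarithmic decrement δ = 2πζ/√(1 − ζ²) = 2π × 0.1390/√(1 − 0.0193) = 0.8819.
After n cycles, x_n/x₀ = e^(−nδ), so x_6 = 31.8 × e^(−6 × 0.8819) = 31.8 × 0.005034 = 0.1601 mm.

0.160 mm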